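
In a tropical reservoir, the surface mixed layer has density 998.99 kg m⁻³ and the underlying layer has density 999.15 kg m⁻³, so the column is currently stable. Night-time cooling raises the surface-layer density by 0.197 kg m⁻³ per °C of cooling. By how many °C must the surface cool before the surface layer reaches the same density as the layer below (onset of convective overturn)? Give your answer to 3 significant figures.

Density deficit of the surface layer: 999.15 − 998.99 = 0.16 kg m⁻³.
Required change = 0.16 / 0.197 = 0.812 °C.

0.812 °C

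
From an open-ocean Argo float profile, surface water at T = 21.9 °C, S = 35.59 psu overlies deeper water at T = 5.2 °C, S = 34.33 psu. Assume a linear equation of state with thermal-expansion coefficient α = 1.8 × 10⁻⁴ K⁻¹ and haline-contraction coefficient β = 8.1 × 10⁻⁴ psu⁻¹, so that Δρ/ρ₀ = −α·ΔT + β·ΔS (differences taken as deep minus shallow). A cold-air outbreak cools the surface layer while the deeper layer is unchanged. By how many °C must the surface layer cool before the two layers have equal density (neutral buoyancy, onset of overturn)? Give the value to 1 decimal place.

11.0 °C

Neutral buoyancy requires Δρ = 0, i.e. −α(T_deep − T_surf′) + β(S_deep − S_surf) = 0.
T_surf′ = T_deep − (β/α)·ΔS = 5.2 − (8.1 × 10⁻⁴/1.8 × 10⁻⁴)·(-1.26) = 10.870 °C.
Cooling required: 21.9 − (10.870) = 11.030 °C.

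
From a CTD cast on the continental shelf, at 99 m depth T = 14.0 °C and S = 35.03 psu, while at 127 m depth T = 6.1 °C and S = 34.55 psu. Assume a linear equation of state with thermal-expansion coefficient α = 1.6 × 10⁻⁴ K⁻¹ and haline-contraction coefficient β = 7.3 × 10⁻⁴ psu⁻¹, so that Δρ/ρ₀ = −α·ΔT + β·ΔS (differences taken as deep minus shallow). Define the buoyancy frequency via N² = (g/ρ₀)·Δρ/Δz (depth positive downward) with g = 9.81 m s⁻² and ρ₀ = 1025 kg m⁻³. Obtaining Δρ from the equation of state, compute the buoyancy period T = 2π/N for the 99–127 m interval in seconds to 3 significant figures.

ΔT = -7.9 K, ΔS = -0.48 psu (deep − shallow).
Δρ/ρ₀ = −αΔT + βΔS = 1.264 × 10⁻³ − 3.504 × 10⁻⁴ = 9.136 × 10⁻⁴, so Δρ ≈ 0.9364 kg m⁻³.
N² = (g/ρ₀)·Δρ/Δz = g·(Δρ/ρ₀)/Δz = 9.81 × 9.136 × 10⁻⁴ / 28 = 3.2009 × 10⁻⁴ s⁻².
N = √(3.2009 × 10⁻⁴) = 0.017891 rad s⁻¹ → T = 2π/N = 351.19 s ≈ 351 s.

351 s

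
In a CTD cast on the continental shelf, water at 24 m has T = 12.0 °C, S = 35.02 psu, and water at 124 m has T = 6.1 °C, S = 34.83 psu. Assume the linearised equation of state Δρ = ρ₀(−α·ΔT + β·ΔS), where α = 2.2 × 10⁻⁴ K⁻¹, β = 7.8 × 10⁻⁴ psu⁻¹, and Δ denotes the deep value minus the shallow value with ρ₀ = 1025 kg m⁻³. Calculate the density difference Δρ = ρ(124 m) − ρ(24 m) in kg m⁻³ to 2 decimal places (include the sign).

ΔT = -5.9 K, ΔS = -0.19 psu (deep − shallow).
Δρ/ρ₀ = −(2.2 × 10⁻⁴)(-5.9) + (7.8 × 10⁻⁴)(-0.19) = 1.1498 × 10⁻³.
Δρ = 1025 × (1.1498 × 10⁻³) = +1.18 kg m⁻³.
Positive Δρ: denser below, stable.

+1.18 kg m⁻³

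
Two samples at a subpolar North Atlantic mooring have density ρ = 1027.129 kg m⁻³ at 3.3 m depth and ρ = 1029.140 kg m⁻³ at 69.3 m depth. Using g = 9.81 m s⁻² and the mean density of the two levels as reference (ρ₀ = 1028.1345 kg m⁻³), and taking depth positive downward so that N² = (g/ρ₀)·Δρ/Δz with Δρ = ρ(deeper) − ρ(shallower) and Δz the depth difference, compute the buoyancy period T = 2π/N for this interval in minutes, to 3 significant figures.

6.14 min

Δρ = 1029.140 − 1027.129 = 2.011 kg m⁻³ over Δz = 69.3 − 3.3 = 66 m.
N² = (9.81/1028.1345) × (2.011/66) = 2.9073 × 10⁻⁴ s⁻².
N = √(2.9073 × 10⁻⁴) = 0.017051 rad s⁻¹, so T = 2π/N = 368.49 s = 6.1415 min ≈ 6.14 min.
N² > 0, so the interval is statically stable.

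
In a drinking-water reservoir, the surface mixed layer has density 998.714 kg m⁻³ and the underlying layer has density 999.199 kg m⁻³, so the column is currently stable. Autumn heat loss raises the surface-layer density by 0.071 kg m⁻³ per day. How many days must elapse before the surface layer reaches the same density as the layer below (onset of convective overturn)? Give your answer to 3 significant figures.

6.83 days

Density deficit of the surface layer: 999.199 − 998.714 = 0.485 kg m⁻³.
Required change = 0.485 / 0.071 = 6.83 days.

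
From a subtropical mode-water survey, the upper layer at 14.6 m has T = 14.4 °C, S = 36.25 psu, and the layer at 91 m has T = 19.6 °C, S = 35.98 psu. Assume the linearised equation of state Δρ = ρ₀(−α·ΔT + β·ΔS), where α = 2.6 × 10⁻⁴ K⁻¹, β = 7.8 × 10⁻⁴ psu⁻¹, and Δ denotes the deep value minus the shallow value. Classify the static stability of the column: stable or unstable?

unstable

ΔT = 19.6 − 14.4 = +5.2 K and ΔS = 35.98 − 36.25 = -0.27 psu (deep − shallow).
−αΔT = -1.352 × 10⁻³; βΔS = -2.106 × 10⁻⁴; sum Δρ/ρ₀ = -1.5626 × 10⁻³.
Δρ/ρ₀ < 0, so Δρ < 0: deeper water is lighter → statically unstable; the column would overturn.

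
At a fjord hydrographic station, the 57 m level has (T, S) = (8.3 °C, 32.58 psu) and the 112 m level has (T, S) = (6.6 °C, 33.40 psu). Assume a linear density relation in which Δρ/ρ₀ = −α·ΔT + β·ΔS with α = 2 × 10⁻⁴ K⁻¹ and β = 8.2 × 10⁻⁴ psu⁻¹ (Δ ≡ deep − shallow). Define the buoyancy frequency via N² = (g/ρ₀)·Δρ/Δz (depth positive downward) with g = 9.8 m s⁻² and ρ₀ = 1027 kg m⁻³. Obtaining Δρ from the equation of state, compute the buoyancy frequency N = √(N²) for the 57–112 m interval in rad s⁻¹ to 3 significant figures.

ΔT = -1.7 K, ΔS = +0.82 psu (deep − shallow).
Δρ/ρ₀ = −αΔT + βΔS = 3.40 × 10⁻⁴ + 6.724 × 10⁻⁴ = 1.0124 × 10⁻³, so Δρ ≈ 1.040 kg m⁻³.
N² = (g/ρ₀)·Δρ/Δz = g·(Δρ/ρ₀)/Δz = 9.8 × 1.0124 × 10⁻³ / 55 = 1.8039 × 10⁻⁴ s⁻².
N = √(1.8039 × 10⁻⁴) = 0.013431 rad s⁻¹ ≈ 0.0134 rad s⁻¹.

0.0134 rad s⁻¹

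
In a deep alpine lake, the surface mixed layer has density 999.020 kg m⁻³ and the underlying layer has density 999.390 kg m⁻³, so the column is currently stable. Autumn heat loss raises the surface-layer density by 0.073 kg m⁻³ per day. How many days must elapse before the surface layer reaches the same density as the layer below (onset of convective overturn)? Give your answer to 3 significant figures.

Density deficit of the surface layer: 999.390 − 999.020 = 0.37 kg m⁻³.
Required change = 0.37 / 0.073 = 5.07 days.

5.07 days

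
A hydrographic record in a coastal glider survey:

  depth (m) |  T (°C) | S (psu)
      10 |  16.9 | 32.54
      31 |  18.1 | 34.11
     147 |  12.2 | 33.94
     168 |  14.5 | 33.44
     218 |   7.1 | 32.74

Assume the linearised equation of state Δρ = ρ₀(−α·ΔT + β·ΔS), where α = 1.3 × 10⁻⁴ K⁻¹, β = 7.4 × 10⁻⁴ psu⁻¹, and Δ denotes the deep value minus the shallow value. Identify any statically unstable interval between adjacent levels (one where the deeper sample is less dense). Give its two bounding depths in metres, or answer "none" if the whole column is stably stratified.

147–168 m

Evaluate Δρ/ρ₀ = −αΔT + βΔS across each adjacent pair:
  10–31 m: −αΔT+βΔS = −(1.3 × 10⁻⁴)(+1.2)+(7.4 × 10⁻⁴)(+1.57) = 1.0 × 10⁻³ → stable
  31–147 m: −αΔT+βΔS = −(1.3 × 10⁻⁴)(-5.9)+(7.4 × 10⁻⁴)(-0.17) = 6.4 × 10⁻⁴ → stable
  147–168 m: −αΔT+βΔS = −(1.3 × 10⁻⁴)(+2.3)+(7.4 × 10⁻⁴)(-0.50) = -6.7 × 10⁻⁴ → UNSTABLE
  168–218 m: −αΔT+βΔS = −(1.3 × 10⁻⁴)(-7.4)+(7.4 × 10⁻⁴)(-0.70) = 4.4 × 10⁻⁴ → stable
The 147–168 m interval has Δρ < 0: lighter water underlies denser water.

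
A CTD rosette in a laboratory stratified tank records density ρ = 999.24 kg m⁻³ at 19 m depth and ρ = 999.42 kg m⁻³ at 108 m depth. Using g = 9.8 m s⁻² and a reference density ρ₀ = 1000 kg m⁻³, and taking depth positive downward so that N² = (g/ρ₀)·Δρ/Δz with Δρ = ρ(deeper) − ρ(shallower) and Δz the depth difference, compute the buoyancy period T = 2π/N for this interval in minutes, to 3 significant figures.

Δρ = 999.42 − 999.24 = 0.18 kg m⁻³ over Δz = 108 − 19 = 89 m.
N² = (9.8/1000) × (0.18/89) = 1.9820 × 10⁻⁵ s⁻².
N = √(1.9820 × 10⁻⁵) = 4.4520 × 10⁻³ rad s⁻¹, so T = 2π/N = 1.4113 × 10³ s = 23.522 min ≈ 23.5 min.
A positive N² confirms static stability across the interval.

23.5 min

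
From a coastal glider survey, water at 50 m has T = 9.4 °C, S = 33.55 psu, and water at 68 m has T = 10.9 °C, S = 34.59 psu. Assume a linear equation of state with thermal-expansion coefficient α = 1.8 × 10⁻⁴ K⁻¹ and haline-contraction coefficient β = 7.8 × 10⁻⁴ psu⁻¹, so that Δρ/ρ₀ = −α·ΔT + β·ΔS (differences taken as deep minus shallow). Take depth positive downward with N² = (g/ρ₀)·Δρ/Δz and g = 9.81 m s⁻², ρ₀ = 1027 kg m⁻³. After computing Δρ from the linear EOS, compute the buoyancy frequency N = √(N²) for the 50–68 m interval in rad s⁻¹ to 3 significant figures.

ΔT = +1.5 K, ΔS = +1.04 psu (deep − shallow).
Δρ/ρ₀ = −αΔT + βΔS = -2.70 × 10⁻⁴ + 8.112 × 10⁻⁴ = 5.412 × 10⁻⁴, so Δρ ≈ 0.5558 kg m⁻³.
N² = (g/ρ₀)·Δρ/Δz = g·(Δρ/ρ₀)/Δz = 9.81 × 5.412 × 10⁻⁴ / 18 = 2.9495 × 10⁻⁴ s⁻².
N = √(2.9495 × 10⁻⁴) = 0.017174 rad s⁻¹ ≈ 0.0172 rad s⁻¹.

0.0172 rad s⁻¹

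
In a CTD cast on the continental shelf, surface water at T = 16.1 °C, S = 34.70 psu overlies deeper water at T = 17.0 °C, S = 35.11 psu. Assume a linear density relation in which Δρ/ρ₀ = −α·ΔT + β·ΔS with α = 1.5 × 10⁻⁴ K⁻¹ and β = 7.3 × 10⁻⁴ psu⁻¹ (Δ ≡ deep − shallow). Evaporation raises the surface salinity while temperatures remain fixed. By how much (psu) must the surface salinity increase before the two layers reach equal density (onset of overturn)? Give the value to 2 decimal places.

Neutral buoyancy requires −α(T_deep − T_surf) + β(S_deep − S_surf′) = 0.
S_surf′ = S_deep − (α/β)·ΔT = 35.11 − (1.5 × 10⁻⁴/7.3 × 10⁻⁴)·(+0.9) = 34.9251 psu.
Increase required: 34.9251 − 34.70 = 0.2251 psu.

0.23 psu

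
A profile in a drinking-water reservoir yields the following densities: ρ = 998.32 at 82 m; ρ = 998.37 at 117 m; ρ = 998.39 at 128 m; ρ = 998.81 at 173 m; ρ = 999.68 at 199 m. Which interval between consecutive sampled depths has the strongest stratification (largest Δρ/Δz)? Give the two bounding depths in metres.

173–199 m

Compute the density gradient over each adjacent pair:
  82–117 m: Δρ/Δz = 0.05/35 = 1.4 × 10⁻³ kg m⁻⁴
  117–128 m: Δρ/Δz = 0.02/11 = 1.8 × 10⁻³ kg m⁻⁴
  128–173 m: Δρ/Δz = 0.42/45 = 9.3 × 10⁻³ kg m⁻⁴
  173–199 m: Δρ/Δz = 0.87/26 = 0.033 kg m⁻⁴
The largest gradient is in the 173–199 m interval — the pycnocline.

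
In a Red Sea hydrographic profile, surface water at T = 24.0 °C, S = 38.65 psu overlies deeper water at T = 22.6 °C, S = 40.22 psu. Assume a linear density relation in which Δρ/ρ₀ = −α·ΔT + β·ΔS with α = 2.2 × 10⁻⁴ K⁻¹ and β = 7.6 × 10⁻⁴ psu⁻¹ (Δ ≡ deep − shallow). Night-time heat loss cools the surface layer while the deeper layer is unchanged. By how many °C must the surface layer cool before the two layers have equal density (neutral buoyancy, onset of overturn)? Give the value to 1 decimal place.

6.8 °C

Neutral buoyancy requires Δρ = 0, i.e. −α(T_deep − T_surf′) + β(S_deep − S_surf) = 0.
T_surf′ = T_deep − (β/α)·ΔS = 22.6 − (7.6 × 10⁻⁴/2.2 × 10⁻⁴)·(+1.57) = 17.176 °C.
Cooling required: 24.0 − (17.176) = 6.824 °C.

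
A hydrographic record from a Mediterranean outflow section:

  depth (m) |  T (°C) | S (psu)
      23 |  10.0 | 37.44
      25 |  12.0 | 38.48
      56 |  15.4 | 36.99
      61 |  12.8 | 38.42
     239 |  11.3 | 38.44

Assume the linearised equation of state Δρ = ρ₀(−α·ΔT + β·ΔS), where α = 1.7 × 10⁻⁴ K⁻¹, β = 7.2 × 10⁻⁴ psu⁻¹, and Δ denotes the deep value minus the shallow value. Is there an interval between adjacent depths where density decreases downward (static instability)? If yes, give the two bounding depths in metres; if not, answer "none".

25–56 m

Evaluate Δρ/ρ₀ = −αΔT + βΔS across each adjacent pair:
  23–25 m: −αΔT+βΔS = −(1.7 × 10⁻⁴)(+2.0)+(7.2 × 10⁻⁴)(+1.04) = 4.1 × 10⁻⁴ → stable
  25–56 m: −αΔT+βΔS = −(1.7 × 10⁻⁴)(+3.4)+(7.2 × 10⁻⁴)(-1.49) = -1.7 × 10⁻³ → UNSTABLE
  56–61 m: −αΔT+βΔS = −(1.7 × 10⁻⁴)(-2.6)+(7.2 × 10⁻⁴)(+1.43) = 1.5 × 10⁻³ → stable
  61–239 m: −αΔT+βΔS = −(1.7 × 10⁻⁴)(-1.5)+(7.2 × 10⁻⁴)(+0.02) = 2.7 × 10⁻⁴ → stable
The 25–56 m interval has Δρ < 0: lighter water underlies denser water.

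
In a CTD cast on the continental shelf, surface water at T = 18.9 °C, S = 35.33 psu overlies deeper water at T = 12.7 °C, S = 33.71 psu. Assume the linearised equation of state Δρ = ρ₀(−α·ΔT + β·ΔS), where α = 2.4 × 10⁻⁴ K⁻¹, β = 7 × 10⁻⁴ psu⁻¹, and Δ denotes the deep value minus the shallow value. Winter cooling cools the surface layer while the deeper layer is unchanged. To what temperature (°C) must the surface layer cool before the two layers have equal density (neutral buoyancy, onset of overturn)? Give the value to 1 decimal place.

17.4 °C

Neutral buoyancy requires Δρ = 0, i.e. −α(T_deep − T_surf′) + β(S_deep − S_surf) = 0.
T_surf′ = T_deep − (β/α)·ΔS = 12.7 − (7 × 10⁻⁴/2.4 × 10⁻⁴)·(-1.62) = 17.425 °C.
Cooling required: 18.9 − (17.425) = 1.475 °C.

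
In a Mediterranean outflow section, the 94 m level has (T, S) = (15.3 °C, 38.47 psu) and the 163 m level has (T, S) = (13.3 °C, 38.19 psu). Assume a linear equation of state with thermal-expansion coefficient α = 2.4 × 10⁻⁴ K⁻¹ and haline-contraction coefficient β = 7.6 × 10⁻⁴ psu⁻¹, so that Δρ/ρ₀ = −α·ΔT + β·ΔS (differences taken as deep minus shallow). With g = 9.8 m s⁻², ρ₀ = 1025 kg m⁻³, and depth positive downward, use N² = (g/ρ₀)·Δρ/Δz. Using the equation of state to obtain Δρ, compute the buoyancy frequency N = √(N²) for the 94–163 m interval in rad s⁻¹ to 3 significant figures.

ΔT = -2.0 K, ΔS = -0.28 psu (deep − shallow).
Δρ/ρ₀ = −αΔT + βΔS = 4.80 × 10⁻⁴ − 2.128 × 10⁻⁴ = 2.672 × 10⁻⁴, so Δρ ≈ 0.2739 kg m⁻³.
N² = (g/ρ₀)·Δρ/Δz = g·(Δρ/ρ₀)/Δz = 9.8 × 2.672 × 10⁻⁴ / 69 = 3.7950 × 10⁻⁵ s⁻².
N = √(3.7950 × 10⁻⁵) = 6.1604 × 10⁻³ rad s⁻¹ ≈ 6.16 × 10⁻³ rad s⁻¹.

6.16 × 10⁻³ rad s⁻¹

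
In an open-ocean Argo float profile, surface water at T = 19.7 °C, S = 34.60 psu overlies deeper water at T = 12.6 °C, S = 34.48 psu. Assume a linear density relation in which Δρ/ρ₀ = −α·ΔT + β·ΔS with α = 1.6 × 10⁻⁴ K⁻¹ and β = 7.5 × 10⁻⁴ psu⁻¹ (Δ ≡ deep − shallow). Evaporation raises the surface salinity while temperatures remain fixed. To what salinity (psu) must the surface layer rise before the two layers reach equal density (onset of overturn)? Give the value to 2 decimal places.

Neutral buoyancy requires −α(T_deep − T_surf) + β(S_deep − S_surf′) = 0.
S_surf′ = S_deep − (α/β)·ΔT = 34.48 − (1.6 × 10⁻⁴/7.5 × 10⁻⁴)·(-7.1) = 35.9947 psu.
Increase required: 35.9947 − 34.60 = 1.3947 psu.

35.99 psu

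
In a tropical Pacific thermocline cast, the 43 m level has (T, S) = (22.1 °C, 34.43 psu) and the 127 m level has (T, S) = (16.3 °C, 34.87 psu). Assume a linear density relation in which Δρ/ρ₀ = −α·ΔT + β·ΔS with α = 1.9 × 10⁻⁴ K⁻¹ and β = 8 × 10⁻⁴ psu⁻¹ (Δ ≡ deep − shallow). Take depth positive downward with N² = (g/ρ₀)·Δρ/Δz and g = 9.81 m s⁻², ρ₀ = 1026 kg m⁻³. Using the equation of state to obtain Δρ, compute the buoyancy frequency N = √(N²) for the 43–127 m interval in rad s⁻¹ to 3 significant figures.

0.0130 rad s⁻¹

ΔT = -5.8 K, ΔS = +0.44 psu (deep − shallow).
Δρ/ρ₀ = −αΔT + βΔS = 1.102 × 10⁻³ + 3.52 × 10⁻⁴ = 1.454 × 10⁻³, so Δρ ≈ 1.492 kg m⁻³.
N² = (g/ρ₀)·Δρ/Δz = g·(Δρ/ρ₀)/Δz = 9.81 × 1.454 × 10⁻³ / 84 = 1.6981 × 10⁻⁴ s⁻².
N = √(1.6981 × 10⁻⁴) = 0.013031 rad s⁻¹ ≈ 0.0130 rad s⁻¹.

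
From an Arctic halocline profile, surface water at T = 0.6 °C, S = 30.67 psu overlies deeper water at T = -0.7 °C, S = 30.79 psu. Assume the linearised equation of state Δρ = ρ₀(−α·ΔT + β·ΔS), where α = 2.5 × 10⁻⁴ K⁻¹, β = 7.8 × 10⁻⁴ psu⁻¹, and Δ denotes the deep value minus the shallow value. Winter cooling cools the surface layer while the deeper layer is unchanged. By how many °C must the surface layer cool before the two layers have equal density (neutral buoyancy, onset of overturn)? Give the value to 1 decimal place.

1.7 °C

Neutral buoyancy requires Δρ = 0, i.e. −α(T_deep − T_surf′) + β(S_deep − S_surf) = 0.
T_surf′ = T_deep − (β/α)·ΔS = -0.7 − (7.8 × 10⁻⁴/2.5 × 10⁻⁴)·(+0.12) = -1.074 °C.
Cooling required: 0.6 − (-1.074) = 1.674 °C.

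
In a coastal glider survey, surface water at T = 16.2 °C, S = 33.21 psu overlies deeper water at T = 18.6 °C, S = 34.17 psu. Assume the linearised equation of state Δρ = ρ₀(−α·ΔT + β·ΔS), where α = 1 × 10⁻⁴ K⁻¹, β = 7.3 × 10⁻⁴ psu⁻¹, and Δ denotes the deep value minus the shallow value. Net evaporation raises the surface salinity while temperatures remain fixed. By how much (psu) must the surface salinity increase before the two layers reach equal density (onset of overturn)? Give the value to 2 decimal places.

0.63 psu

Neutral buoyancy requires −α(T_deep − T_surf) + β(S_deep − S_surf′) = 0.
S_surf′ = S_deep − (α/β)·ΔT = 34.17 − (1 × 10⁻⁴/7.3 × 10⁻⁴)·(+2.4) = 33.8412 psu.
Increase required: 33.8412 − 33.21 = 0.6312 psu.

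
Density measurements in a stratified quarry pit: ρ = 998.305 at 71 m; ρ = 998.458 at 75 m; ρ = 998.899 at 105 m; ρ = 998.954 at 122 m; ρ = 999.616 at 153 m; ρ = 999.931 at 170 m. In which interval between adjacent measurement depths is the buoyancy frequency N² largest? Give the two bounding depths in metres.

Compute the density gradient over each adjacent pair:
  71–75 m: Δρ/Δz = 0.153/4 = 0.038 kg m⁻⁴
  75–105 m: Δρ/Δz = 0.441/30 = 0.015 kg m⁻⁴
  105–122 m: Δρ/Δz = 0.055/17 = 3.2 × 10⁻³ kg m⁻⁴
  122–153 m: Δρ/Δz = 0.662/31 = 0.021 kg m⁻⁴
  153–170 m: Δρ/Δz = 0.315/17 = 0.019 kg m⁻⁴
The largest gradient is in the 71–75 m interval — the pycnocline.

71–75 m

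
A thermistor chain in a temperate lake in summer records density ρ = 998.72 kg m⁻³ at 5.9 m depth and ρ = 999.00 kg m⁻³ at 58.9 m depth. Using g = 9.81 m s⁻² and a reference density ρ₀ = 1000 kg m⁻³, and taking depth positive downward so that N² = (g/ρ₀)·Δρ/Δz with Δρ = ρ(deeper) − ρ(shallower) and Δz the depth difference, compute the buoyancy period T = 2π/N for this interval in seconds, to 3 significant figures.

873 s

Δρ = 999.00 − 998.72 = 0.28 kg m⁻³ over Δz = 58.9 − 5.9 = 53 m.
N² = (9.81/1000) × (0.28/53) = 5.1826 × 10⁻⁵ s⁻².
N = √(5.1826 × 10⁻⁵) = 7.1990 × 10⁻³ rad s⁻¹, so T = 2π/N = 872.79 s ≈ 873 s.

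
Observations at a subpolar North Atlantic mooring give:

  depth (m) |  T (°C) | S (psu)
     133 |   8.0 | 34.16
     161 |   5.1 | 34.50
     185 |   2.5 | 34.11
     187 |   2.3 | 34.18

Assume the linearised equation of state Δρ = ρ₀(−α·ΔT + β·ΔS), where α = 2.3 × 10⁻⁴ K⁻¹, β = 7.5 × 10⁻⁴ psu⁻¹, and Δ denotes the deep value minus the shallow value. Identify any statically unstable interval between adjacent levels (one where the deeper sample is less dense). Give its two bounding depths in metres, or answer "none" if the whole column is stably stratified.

Evaluate Δρ/ρ₀ = −αΔT + βΔS across each adjacent pair:
  133–161 m: −αΔT+βΔS = −(2.3 × 10⁻⁴)(-2.9)+(7.5 × 10⁻⁴)(+0.34) = 9.2 × 10⁻⁴ → stable
  161–185 m: −αΔT+βΔS = −(2.3 × 10⁻⁴)(-2.6)+(7.5 × 10⁻⁴)(-0.39) = 3.1 × 10⁻⁴ → stable
  185–187 m: −αΔT+βΔS = −(2.3 × 10⁻⁴)(-0.2)+(7.5 × 10⁻⁴)(+0.07) = 9.9 × 10⁻⁵ → stable
Every interval has Δρ > 0: the column is stably stratified throughout.

none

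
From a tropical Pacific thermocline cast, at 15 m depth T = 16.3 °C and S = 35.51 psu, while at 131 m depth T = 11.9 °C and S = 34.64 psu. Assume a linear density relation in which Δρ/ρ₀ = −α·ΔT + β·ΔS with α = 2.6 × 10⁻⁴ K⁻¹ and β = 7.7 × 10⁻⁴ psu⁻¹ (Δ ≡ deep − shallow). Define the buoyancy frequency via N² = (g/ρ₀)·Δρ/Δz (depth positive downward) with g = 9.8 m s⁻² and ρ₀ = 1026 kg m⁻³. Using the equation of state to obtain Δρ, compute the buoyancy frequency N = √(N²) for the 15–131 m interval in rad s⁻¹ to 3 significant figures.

6.33 × 10⁻³ rad s⁻¹

ΔT = -4.4 K, ΔS = -0.87 psu (deep − shallow).
Δρ/ρ₀ = −αΔT + βΔS = 1.144 × 10⁻³ − 6.699 × 10⁻⁴ = 4.741 × 10⁻⁴, so Δρ ≈ 0.4864 kg m⁻³.
N² = (g/ρ₀)·Δρ/Δz = g·(Δρ/ρ₀)/Δz = 9.8 × 4.741 × 10⁻⁴ / 116 = 4.0053 × 10⁻⁵ s⁻².
N = √(4.0053 × 10⁻⁵) = 6.3287 × 10⁻³ rad s⁻¹ ≈ 6.33 × 10⁻³ rad s⁻¹.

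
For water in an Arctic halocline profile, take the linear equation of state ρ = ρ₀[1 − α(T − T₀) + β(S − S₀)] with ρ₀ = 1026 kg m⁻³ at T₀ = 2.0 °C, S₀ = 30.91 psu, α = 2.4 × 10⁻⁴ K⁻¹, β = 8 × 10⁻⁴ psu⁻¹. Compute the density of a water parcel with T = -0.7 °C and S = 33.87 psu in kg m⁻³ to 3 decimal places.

T − T₀ = -2.7 K, S − S₀ = +2.96 psu.
Bracket = 1 − α·(-2.7) + β·(+2.96) = 1 + (3.016 × 10⁻³) = 1.0030160.
ρ = 1026 × 1.0030160 = 1029.094 kg m⁻³.

1029.094 kg m⁻³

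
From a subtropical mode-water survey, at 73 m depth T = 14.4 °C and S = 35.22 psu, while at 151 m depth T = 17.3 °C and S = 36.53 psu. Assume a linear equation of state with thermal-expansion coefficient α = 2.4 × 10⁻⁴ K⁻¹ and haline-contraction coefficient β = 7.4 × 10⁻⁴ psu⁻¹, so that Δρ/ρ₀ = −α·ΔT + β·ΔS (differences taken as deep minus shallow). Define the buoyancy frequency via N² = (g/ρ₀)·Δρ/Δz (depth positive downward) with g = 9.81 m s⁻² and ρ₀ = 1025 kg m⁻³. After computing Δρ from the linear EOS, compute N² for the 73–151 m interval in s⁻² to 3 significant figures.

ΔT = +2.9 K, ΔS = +1.31 psu (deep − shallow).
Δρ/ρ₀ = −αΔT + βΔS = -6.96 × 10⁻⁴ + 9.694 × 10⁻⁴ = 2.734 × 10⁻⁴, so Δρ ≈ 0.2802 kg m⁻³.
N² = (g/ρ₀)·Δρ/Δz = g·(Δρ/ρ₀)/Δz = 9.81 × 2.734 × 10⁻⁴ / 78 = 3.4385 × 10⁻⁵ s⁻² ≈ 3.44 × 10⁻⁵ s⁻².

3.44 × 10⁻⁵ s⁻²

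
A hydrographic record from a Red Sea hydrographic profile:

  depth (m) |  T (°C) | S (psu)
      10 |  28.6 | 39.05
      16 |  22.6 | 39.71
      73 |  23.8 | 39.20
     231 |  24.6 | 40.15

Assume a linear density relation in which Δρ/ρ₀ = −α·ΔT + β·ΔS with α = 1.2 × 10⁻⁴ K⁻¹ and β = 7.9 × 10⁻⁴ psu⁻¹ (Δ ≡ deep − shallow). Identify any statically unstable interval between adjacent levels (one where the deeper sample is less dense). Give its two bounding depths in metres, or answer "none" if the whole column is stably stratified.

Evaluate Δρ/ρ₀ = −αΔT + βΔS across each adjacent pair:
  10–16 m: −αΔT+βΔS = −(1.2 × 10⁻⁴)(-6.0)+(7.9 × 10⁻⁴)(+0.66) = 1.2 × 10⁻³ → stable
  16–73 m: −αΔT+βΔS = −(1.2 × 10⁻⁴)(+1.2)+(7.9 × 10⁻⁴)(-0.51) = -5.5 × 10⁻⁴ → UNSTABLE
  73–231 m: −αΔT+βΔS = −(1.2 × 10⁻⁴)(+0.8)+(7.9 × 10⁻⁴)(+0.95) = 6.5 × 10⁻⁴ → stable
The 16–73 m interval has Δρ < 0: lighter water underlies denser water.

16–73 m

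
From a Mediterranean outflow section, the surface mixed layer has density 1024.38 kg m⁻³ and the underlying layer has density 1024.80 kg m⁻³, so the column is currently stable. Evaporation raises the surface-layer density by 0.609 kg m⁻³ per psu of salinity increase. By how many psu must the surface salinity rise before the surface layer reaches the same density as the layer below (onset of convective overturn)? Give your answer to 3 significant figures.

Density deficit of the surface layer: 1024.80 − 1024.38 = 0.42 kg m⁻³.
Required change = 0.42 / 0.609 = 0.690 psu.

0.690 psu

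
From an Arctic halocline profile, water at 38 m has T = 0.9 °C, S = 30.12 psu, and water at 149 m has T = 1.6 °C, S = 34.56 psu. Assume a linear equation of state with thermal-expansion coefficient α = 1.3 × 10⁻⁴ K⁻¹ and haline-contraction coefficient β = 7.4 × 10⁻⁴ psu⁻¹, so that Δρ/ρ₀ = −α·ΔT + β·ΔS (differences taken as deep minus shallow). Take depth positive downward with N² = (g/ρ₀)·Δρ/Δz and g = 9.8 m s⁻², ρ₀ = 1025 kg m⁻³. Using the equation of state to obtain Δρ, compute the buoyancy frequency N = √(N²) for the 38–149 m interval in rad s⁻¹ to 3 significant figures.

0.0168 rad s⁻¹

ΔT = +0.7 K, ΔS = +4.44 psu (deep − shallow).
Δρ/ρ₀ = −αΔT + βΔS = -9.10 × 10⁻⁵ + 3.2856 × 10⁻³ = 3.1946 × 10⁻³, so Δρ ≈ 3.274 kg m⁻³.
N² = (g/ρ₀)·Δρ/Δz = g·(Δρ/ρ₀)/Δz = 9.8 × 3.1946 × 10⁻³ / 111 = 2.8205 × 10⁻⁴ s⁻².
N = √(2.8205 × 10⁻⁴) = 0.016794 rad s⁻¹ ≈ 0.0168 rad s⁻¹.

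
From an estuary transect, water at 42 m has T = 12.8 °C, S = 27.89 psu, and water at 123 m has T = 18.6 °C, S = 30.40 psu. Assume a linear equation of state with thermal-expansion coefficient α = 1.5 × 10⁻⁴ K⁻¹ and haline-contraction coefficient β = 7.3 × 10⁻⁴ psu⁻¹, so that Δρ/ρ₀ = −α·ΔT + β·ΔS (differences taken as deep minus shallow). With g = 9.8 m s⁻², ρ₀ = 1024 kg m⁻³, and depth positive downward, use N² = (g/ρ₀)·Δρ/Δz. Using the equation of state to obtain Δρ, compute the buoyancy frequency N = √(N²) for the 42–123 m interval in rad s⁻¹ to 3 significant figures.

0.0108 rad s⁻¹

ΔT = +5.8 K, ΔS = +2.51 psu (deep − shallow).
Δρ/ρ₀ = −αΔT + βΔS = -8.70 × 10⁻⁴ + 1.8323 × 10⁻³ = 9.623 × 10⁻⁴, so Δρ ≈ 0.9854 kg m⁻³.
N² = (g/ρ₀)·Δρ/Δz = g·(Δρ/ρ₀)/Δz = 9.8 × 9.623 × 10⁻⁴ / 81 = 1.1643 × 10⁻⁴ s⁻².
N = √(1.1643 × 10⁻⁴) = 0.010790 rad s⁻¹ ≈ 0.0108 rad s⁻¹.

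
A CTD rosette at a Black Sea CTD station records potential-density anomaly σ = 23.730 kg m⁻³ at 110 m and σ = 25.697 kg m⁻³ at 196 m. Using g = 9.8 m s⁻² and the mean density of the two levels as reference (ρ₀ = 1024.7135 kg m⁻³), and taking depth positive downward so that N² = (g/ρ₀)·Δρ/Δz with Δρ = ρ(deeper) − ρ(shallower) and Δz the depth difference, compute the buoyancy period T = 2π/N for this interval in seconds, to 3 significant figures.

425 s

Δρ = 1025.697 − 1023.730 = 1.967 kg m⁻³ over Δz = 196 − 110 = 86 m.
N² = (9.8/1024.7135) × (1.967/86) = 2.1874 × 10⁻⁴ s⁻².
N = √(2.1874 × 10⁻⁴) = 0.014790 rad s⁻¹, so T = 2π/N = 424.83 s ≈ 425 s.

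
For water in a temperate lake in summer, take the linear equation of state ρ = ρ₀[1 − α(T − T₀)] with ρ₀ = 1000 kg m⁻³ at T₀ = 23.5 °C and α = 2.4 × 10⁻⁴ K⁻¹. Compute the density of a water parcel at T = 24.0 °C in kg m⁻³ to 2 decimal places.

T − T₀ = +0.5 K.
Bracket = 1 − α·(+0.5) = 1 + (-1.20 × 10⁻⁴) = 0.9998800.
ρ = 1000 × 0.9998800 = 999.88 kg m⁻³.

999.88 kg m⁻³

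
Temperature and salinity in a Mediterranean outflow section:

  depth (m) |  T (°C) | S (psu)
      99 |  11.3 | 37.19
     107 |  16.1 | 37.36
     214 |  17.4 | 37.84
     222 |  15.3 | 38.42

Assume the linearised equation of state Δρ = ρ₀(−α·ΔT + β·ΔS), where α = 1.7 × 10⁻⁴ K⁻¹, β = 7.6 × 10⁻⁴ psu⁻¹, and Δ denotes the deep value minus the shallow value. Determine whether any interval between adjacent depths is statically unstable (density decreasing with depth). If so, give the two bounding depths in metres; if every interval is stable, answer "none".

99–107 m

Evaluate Δρ/ρ₀ = −αΔT + βΔS across each adjacent pair:
  99–107 m: −αΔT+βΔS = −(1.7 × 10⁻⁴)(+4.8)+(7.6 × 10⁻⁴)(+0.17) = -6.9 × 10⁻⁴ → UNSTABLE
  107–214 m: −αΔT+βΔS = −(1.7 × 10⁻⁴)(+1.3)+(7.6 × 10⁻⁴)(+0.48) = 1.4 × 10⁻⁴ → stable
  214–222 m: −αΔT+βΔS = −(1.7 × 10⁻⁴)(-2.1)+(7.6 × 10⁻⁴)(+0.58) = 8.0 × 10⁻⁴ → stable
The 99–107 m interval has Δρ < 0: lighter water underlies denser water.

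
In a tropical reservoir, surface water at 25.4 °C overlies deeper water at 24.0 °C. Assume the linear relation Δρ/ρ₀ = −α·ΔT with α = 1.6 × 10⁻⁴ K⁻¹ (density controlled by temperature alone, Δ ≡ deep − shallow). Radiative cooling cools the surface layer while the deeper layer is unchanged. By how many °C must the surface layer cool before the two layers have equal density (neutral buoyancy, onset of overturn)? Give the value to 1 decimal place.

With temperature the only control, equal density requires T_surf′ = T_deep.
T_surf′ = 24.0 °C.
Cooling required: 25.4 − 24.0 = 1.4 °C.

1.4 °C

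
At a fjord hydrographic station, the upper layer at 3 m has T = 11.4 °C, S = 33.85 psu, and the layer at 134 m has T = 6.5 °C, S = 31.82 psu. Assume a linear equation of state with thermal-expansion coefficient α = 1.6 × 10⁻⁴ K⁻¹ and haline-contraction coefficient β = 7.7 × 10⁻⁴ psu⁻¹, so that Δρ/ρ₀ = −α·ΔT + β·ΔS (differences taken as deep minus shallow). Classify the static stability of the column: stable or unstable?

ΔT = 6.5 − 11.4 = -4.9 K and ΔS = 31.82 − 33.85 = -2.03 psu (deep − shallow).
−αΔT = 7.84 × 10⁻⁴; βΔS = -1.5631 × 10⁻³; sum Δρ/ρ₀ = -7.791 × 10⁻⁴.
Δρ/ρ₀ < 0, so Δρ < 0: deeper water is lighter → statically unstable; the column would overturn.

unstable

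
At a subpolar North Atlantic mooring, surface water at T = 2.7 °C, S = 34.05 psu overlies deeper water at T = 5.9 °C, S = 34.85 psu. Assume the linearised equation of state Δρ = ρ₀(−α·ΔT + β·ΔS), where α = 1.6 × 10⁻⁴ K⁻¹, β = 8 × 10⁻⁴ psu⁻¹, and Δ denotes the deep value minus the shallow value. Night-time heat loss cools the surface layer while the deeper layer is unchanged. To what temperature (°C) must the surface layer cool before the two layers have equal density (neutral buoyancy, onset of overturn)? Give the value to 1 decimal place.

1.9 °C

Neutral buoyancy requires Δρ = 0, i.e. −α(T_deep − T_surf′) + β(S_deep − S_surf) = 0.
T_surf′ = T_deep − (β/α)·ΔS = 5.9 − (8 × 10⁻⁴/1.6 × 10⁻⁴)·(+0.80) = 1.900 °C.
Cooling required: 2.7 − (1.900) = 0.800 °C.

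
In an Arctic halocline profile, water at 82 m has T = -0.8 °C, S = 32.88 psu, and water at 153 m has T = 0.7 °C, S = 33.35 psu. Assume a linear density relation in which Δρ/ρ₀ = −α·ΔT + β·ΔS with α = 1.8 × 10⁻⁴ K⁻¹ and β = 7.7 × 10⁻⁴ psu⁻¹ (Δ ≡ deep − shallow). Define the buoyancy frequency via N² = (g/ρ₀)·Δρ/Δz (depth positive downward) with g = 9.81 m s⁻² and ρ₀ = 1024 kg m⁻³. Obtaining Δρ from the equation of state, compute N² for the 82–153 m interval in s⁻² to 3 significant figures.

ΔT = +1.5 K, ΔS = +0.47 psu (deep − shallow).
Δρ/ρ₀ = −αΔT + βΔS = -2.70 × 10⁻⁴ + 3.619 × 10⁻⁴ = 9.19 × 10⁻⁵, so Δρ ≈ 0.09411 kg m⁻³.
N² = (g/ρ₀)·Δρ/Δz = g·(Δρ/ρ₀)/Δz = 9.81 × 9.19 × 10⁻⁵ / 71 = 1.2698 × 10⁻⁵ s⁻² ≈ 1.27 × 10⁻⁵ s⁻².

1.27 × 10⁻⁵ s⁻²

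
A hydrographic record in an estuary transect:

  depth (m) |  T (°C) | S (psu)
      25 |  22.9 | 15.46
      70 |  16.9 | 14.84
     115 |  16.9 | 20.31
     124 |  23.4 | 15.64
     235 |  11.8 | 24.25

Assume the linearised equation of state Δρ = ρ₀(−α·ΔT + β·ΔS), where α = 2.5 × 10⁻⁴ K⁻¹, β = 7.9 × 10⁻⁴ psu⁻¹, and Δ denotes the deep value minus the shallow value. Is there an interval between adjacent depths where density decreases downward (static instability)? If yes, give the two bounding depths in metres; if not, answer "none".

Evaluate Δρ/ρ₀ = −αΔT + βΔS across each adjacent pair:
  25–70 m: −αΔT+βΔS = −(2.5 × 10⁻⁴)(-6.0)+(7.9 × 10⁻⁴)(-0.62) = 1.0 × 10⁻³ → stable
  70–115 m: −αΔT+βΔS = −(2.5 × 10⁻⁴)(+0.0)+(7.9 × 10⁻⁴)(+5.47) = 4.3 × 10⁻³ → stable
  115–124 m: −αΔT+βΔS = −(2.5 × 10⁻⁴)(+6.5)+(7.9 × 10⁻⁴)(-4.67) = -5.3 × 10⁻³ → UNSTABLE
  124–235 m: −αΔT+βΔS = −(2.5 × 10⁻⁴)(-11.6)+(7.9 × 10⁻⁴)(+8.61) = 9.7 × 10⁻³ → stable
The 115–124 m interval has Δρ < 0: lighter water underlies denser water.

115–124 m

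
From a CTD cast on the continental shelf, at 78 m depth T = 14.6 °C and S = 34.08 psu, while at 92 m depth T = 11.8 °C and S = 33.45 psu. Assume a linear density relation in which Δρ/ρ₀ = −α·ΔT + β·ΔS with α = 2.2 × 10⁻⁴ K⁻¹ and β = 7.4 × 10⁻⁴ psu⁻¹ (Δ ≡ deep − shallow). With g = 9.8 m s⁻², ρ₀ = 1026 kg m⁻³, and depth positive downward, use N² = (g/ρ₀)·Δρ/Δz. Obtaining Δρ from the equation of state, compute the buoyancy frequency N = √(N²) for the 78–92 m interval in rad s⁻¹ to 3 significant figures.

ΔT = -2.8 K, ΔS = -0.63 psu (deep − shallow).
Δρ/ρ₀ = −αΔT + βΔS = 6.16 × 10⁻⁴ − 4.662 × 10⁻⁴ = 1.498 × 10⁻⁴, so Δρ ≈ 0.1537 kg m⁻³.
N² = (g/ρ₀)·Δρ/Δz = g·(Δρ/ρ₀)/Δz = 9.8 × 1.498 × 10⁻⁴ / 14 = 1.0486 × 10⁻⁴ s⁻².
N = √(1.0486 × 10⁻⁴) = 0.010240 rad s⁻¹ ≈ 0.0102 rad s⁻¹.

0.0102 rad s⁻¹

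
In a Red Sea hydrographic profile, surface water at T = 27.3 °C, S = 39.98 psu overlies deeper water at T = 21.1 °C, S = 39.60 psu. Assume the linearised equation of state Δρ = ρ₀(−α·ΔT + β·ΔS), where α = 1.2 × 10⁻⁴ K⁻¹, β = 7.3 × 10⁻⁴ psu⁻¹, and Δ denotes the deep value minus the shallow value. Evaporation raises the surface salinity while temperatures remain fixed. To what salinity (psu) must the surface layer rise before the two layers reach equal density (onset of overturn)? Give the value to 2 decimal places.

40.62 psu

Neutral buoyancy requires −α(T_deep − T_surf) + β(S_deep − S_surf′) = 0.
S_surf′ = S_deep − (α/β)·ΔT = 39.60 − (1.2 × 10⁻⁴/7.3 × 10⁻⁴)·(-6.2) = 40.6192 psu.
Increase required: 40.6192 − 39.98 = 0.6392 psu.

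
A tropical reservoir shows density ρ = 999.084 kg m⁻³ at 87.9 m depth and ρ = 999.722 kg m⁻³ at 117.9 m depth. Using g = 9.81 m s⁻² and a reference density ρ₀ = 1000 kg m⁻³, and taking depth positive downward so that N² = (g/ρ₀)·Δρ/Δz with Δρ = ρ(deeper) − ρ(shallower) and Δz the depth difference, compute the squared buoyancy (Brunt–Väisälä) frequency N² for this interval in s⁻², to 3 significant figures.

2.09 × 10⁻⁴ s⁻²

Δρ = 999.722 − 999.084 = 0.638 kg m⁻³ over Δz = 117.9 − 87.9 = 30 m.
N² = (9.81/1000) × (0.638/30) = 2.0863 × 10⁻⁴ s⁻² ≈ 2.09 × 10⁻⁴ s⁻².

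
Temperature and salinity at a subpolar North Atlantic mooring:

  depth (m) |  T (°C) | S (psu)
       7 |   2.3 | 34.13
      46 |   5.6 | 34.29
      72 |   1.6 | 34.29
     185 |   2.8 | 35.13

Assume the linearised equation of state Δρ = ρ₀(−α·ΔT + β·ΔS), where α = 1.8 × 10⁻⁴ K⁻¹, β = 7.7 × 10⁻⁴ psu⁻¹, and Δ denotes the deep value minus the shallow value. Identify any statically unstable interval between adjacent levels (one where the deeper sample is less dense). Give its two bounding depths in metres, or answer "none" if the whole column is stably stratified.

Evaluate Δρ/ρ₀ = −αΔT + βΔS across each adjacent pair:
  7–46 m: −αΔT+βΔS = −(1.8 × 10⁻⁴)(+3.3)+(7.7 × 10⁻⁴)(+0.16) = -4.7 × 10⁻⁴ → UNSTABLE
  46–72 m: −αΔT+βΔS = −(1.8 × 10⁻⁴)(-4.0)+(7.7 × 10⁻⁴)(+0.00) = 7.2 × 10⁻⁴ → stable
  72–185 m: −αΔT+βΔS = −(1.8 × 10⁻⁴)(+1.2)+(7.7 × 10⁻⁴)(+0.84) = 4.3 × 10⁻⁴ → stable
The 7–46 m interval has Δρ < 0: lighter water underlies denser water.

7–46 m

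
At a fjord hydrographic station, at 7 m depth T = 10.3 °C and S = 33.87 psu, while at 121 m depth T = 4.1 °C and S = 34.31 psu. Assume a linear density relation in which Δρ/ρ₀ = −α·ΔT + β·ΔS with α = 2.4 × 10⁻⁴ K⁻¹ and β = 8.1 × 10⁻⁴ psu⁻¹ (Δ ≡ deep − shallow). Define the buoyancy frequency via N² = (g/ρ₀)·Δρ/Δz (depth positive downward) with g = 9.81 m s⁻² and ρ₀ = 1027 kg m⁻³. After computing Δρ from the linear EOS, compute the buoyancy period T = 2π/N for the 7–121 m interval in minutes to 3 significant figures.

ΔT = -6.2 K, ΔS = +0.44 psu (deep − shallow).
Δρ/ρ₀ = −αΔT + βΔS = 1.488 × 10⁻³ + 3.564 × 10⁻⁴ = 1.8444 × 10⁻³, so Δρ ≈ 1.894 kg m⁻³.
N² = (g/ρ₀)·Δρ/Δz = g·(Δρ/ρ₀)/Δz = 9.81 × 1.8444 × 10⁻³ / 114 = 1.5872 × 10⁻⁴ s⁻².
N = √(1.5872 × 10⁻⁴) = 0.012598 rad s⁻¹ → T = 2π/N = 498.74 s = 8.3123 min ≈ 8.31 min.

8.31 min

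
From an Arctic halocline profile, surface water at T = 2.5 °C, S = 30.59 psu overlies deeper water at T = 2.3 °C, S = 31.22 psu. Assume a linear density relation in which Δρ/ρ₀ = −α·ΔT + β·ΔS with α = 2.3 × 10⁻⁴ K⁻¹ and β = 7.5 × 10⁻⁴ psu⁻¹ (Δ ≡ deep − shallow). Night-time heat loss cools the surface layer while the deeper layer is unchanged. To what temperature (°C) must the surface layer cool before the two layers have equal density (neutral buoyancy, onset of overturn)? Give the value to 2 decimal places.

Neutral buoyancy requires Δρ = 0, i.e. −α(T_deep − T_surf′) + β(S_deep − S_surf) = 0.
T_surf′ = T_deep − (β/α)·ΔS = 2.3 − (7.5 × 10⁻⁴/2.3 × 10⁻⁴)·(+0.63) = 0.2457 °C.
Cooling required: 2.5 − (0.2457) = 2.2543 °C.

0.25 °C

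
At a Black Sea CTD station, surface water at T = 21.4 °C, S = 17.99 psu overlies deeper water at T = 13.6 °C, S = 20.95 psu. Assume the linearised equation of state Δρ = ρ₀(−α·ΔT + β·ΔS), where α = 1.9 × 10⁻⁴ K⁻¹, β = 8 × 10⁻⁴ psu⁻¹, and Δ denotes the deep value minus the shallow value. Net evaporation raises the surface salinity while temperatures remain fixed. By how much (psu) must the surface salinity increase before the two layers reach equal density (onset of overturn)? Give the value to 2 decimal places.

4.81 psu

Neutral buoyancy requires −α(T_deep − T_surf) + β(S_deep − S_surf′) = 0.
S_surf′ = S_deep − (α/β)·ΔT = 20.95 − (1.9 × 10⁻⁴/8 × 10⁻⁴)·(-7.8) = 22.8025 psu.
Increase required: 22.8025 − 17.99 = 4.8125 psu.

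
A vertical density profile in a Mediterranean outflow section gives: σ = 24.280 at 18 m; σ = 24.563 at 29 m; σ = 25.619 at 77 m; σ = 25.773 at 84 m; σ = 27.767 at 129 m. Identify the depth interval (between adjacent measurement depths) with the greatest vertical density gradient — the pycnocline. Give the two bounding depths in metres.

Compute the density gradient over each adjacent pair:
  18–29 m: Δρ/Δz = 0.283/11 = 0.026 kg m⁻⁴
  29–77 m: Δρ/Δz = 1.056/48 = 0.022 kg m⁻⁴
  77–84 m: Δρ/Δz = 0.154/7 = 0.022 kg m⁻⁴
  84–129 m: Δρ/Δz = 1.994/45 = 0.044 kg m⁻⁴
The largest gradient is in the 84–129 m interval — the pycnocline.

84–129 m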